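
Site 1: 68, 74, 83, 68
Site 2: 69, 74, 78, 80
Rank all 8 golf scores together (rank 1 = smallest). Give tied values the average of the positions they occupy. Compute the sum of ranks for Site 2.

20.5

Sorted (ascending): 68, 68, 69, 74, 74, 78, 80, 83
The 2 values of 68 occupy positions 1–2 → average rank (1+2)/2 = 1.5.
The 2 values of 74 occupy positions 4–5 → average rank (4+5)/2 = 4.5.
Site 2 values → pooled ranks: 69→3, 74→4.5, 78→6, 80→7
Rank sum = 3 + 4.5 + 6 + 7 = 20.5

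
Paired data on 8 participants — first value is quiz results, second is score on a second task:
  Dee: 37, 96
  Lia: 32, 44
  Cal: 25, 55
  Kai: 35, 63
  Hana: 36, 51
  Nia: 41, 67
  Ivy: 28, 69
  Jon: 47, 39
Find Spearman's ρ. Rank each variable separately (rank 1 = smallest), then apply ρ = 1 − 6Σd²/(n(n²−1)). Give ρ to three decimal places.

-0.119

Ranks of variable 1: 6, 3, 1, 4, 5, 7, 2, 8
Ranks of variable 2: 8, 2, 4, 5, 3, 6, 7, 1
d = r₁ − r₂: -2, 1, -3, -1, 2, 1, -5, 7
d²: 4, 1, 9, 1, 4, 1, 25, 49; Σd² = 94
ρ = 1 − 6·94/(8·63) = 1 − 564/504 = -0.119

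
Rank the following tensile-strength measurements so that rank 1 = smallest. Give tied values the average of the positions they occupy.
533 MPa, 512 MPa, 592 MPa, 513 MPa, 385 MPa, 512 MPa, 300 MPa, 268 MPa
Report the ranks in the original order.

Sorted (ascending): 268, 300, 385, 512, 512, 513, 533, 592
The 2 values of 512 occupy positions 4–5 → average rank (4+5)/2 = 4.5.

7, 4.5, 8, 6, 3, 4.5, 2, 1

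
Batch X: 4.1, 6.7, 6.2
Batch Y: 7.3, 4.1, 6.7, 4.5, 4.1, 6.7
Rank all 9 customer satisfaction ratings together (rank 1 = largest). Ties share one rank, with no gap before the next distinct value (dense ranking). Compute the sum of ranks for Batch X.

Sorted (descending): 7.3, 6.7, 6.7, 6.7, 6.2, 4.5, 4.1, 4.1, 4.1
The 3 values of 6.7 share dense rank 2.
The 3 values of 4.1 share dense rank 5.
Remaining distinct values take the next consecutive integers.
Batch X values → pooled ranks: 4.1→5, 6.7→2, 6.2→3
Rank sum = 5 + 2 + 3 = 10

10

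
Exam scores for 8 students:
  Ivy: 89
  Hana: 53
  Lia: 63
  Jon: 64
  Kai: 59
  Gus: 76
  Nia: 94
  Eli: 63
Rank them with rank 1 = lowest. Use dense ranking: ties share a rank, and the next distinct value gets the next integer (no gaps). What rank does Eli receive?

3

Sorted (ascending): 53, 59, 63, 63, 64, 76, 89, 94
The 2 values of 63 share dense rank 3.
Remaining distinct values take the next consecutive integers.
Eli has value 63 → rank 3.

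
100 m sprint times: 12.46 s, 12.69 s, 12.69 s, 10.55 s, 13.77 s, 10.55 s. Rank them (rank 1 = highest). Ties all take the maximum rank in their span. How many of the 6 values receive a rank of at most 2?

1

Sorted (descending): 13.77, 12.69, 12.69, 12.46, 10.55, 10.55
The 2 values of 12.69 occupy positions 2–3 → each gets rank 3.
The 2 values of 10.55 occupy positions 5–6 → each gets rank 6.
Ranks ≤ 2: {1} → 1 value.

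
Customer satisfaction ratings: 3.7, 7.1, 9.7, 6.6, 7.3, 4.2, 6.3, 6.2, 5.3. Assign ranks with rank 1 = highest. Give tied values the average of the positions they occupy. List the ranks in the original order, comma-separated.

9, 3, 1, 4, 2, 8, 5, 6, 7

Sorted (descending): 9.7, 7.3, 7.1, 6.6, 6.3, 6.2, 5.3, 4.2, 3.7
No ties — each value takes its position as its rank.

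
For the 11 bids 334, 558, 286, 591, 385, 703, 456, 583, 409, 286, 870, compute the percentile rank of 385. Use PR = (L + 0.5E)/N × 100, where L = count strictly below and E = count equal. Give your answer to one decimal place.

31.8

N = 11.
Strictly below 385: 3. Equal to 385: 1.
PR = (3 + 0.5·1)/11 × 100 = 31.8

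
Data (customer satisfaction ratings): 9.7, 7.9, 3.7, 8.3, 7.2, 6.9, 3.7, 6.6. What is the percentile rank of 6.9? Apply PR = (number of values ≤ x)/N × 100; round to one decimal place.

N = 8.
Strictly below 6.9: 3. Equal to 6.9: 1.
PR = 4/8 × 100 = 50.0

50.0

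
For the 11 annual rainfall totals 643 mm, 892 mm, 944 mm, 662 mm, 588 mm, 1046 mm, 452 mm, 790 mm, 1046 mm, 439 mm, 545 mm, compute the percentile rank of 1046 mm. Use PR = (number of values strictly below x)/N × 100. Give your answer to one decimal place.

81.8

N = 11.
Strictly below 1046: 9. Equal to 1046: 2.
PR = 9/11 × 100 = 81.8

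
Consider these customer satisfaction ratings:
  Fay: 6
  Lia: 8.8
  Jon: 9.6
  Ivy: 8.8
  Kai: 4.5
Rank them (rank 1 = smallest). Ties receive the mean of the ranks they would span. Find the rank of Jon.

5

Sorted (ascending): 4.5, 6, 8.8, 8.8, 9.6
The 2 values of 8.8 occupy positions 3–4 → average rank (3+4)/2 = 3.5.
Jon has value 9.6 → rank 5.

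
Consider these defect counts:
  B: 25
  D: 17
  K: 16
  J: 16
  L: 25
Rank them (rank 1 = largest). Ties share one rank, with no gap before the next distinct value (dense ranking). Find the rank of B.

Sorted (descending): 25, 25, 17, 16, 16
The 2 values of 25 share dense rank 1.
The 2 values of 16 share dense rank 3.
Remaining distinct values take the next consecutive integers.
B has value 25 → rank 1.

1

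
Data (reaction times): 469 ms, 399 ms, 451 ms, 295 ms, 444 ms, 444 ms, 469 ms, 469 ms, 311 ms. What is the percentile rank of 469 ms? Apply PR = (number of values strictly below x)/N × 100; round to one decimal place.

N = 9.
Strictly below 469: 6. Equal to 469: 3.
PR = 6/9 × 100 = 66.7

66.7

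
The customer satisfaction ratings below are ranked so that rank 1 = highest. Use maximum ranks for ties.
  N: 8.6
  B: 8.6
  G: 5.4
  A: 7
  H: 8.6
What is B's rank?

3

Sorted (descending): 8.6, 8.6, 8.6, 7, 5.4
The 3 values of 8.6 occupy positions 1–3 → each gets rank 3.
B has value 8.6 → rank 3.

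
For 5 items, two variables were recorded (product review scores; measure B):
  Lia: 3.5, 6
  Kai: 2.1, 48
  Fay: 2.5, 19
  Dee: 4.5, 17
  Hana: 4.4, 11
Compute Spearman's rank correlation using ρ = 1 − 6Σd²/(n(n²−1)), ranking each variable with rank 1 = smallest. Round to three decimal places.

-0.600

Ranks of variable 1: 3, 1, 2, 5, 4
Ranks of variable 2: 1, 5, 4, 3, 2
d = r₁ − r₂: 2, -4, -2, 2, 2
d²: 4, 16, 4, 4, 4; Σd² = 32
ρ = 1 − 6·32/(5·24) = 1 − 192/120 = -0.600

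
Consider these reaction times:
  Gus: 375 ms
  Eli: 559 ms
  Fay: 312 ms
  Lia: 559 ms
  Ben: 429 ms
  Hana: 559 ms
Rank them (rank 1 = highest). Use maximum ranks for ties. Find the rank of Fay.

Sorted (descending): 559, 559, 559, 429, 375, 312
The 3 values of 559 occupy positions 1–3 → each gets rank 3.
Fay has value 312 ms → rank 6.

6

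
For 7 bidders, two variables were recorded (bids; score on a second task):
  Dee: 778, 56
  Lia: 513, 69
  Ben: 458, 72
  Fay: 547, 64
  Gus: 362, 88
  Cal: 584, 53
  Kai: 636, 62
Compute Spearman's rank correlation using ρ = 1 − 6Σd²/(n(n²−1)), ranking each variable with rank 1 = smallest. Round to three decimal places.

-0.893

Ranks of variable 1: 7, 3, 2, 4, 1, 5, 6
Ranks of variable 2: 2, 5, 6, 4, 7, 1, 3
d = r₁ − r₂: 5, -2, -4, 0, -6, 4, 3
d²: 25, 4, 16, 0, 36, 16, 9; Σd² = 106
ρ = 1 − 6·106/(7·48) = 1 − 636/336 = -0.893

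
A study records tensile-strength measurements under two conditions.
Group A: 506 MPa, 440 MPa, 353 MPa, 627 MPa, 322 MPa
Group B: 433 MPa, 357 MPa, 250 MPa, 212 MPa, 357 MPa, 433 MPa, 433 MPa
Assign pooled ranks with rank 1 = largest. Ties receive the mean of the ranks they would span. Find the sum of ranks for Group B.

Sorted (descending): 627, 506, 440, 433, 433, 433, 357, 357, 353, 322, 250, 212
The 3 values of 433 occupy positions 4–6 → average rank 5.
The 2 values of 357 occupy positions 7–8 → average rank (7+8)/2 = 7.5.
Group B values → pooled ranks: 433→5, 357→7.5, 250→11, 212→12, 357→7.5, 433→5, 433→5
Rank sum = 5 + 7.5 + 11 + 12 + 7.5 + 5 + 5 = 53

53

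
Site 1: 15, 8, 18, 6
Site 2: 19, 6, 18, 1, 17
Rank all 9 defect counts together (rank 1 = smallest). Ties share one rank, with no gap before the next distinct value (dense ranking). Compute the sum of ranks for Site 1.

15

Sorted (ascending): 1, 6, 6, 8, 15, 17, 18, 18, 19
The 2 values of 6 share dense rank 2.
The 2 values of 18 share dense rank 6.
Remaining distinct values take the next consecutive integers.
Site 1 values → pooled ranks: 15→4, 8→3, 18→6, 6→2
Rank sum = 4 + 3 + 6 + 2 = 15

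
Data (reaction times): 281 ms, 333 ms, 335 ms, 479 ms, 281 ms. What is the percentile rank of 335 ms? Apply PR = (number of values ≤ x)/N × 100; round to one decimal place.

80.0

N = 5.
Strictly below 335: 3. Equal to 335: 1.
PR = 4/5 × 100 = 80.0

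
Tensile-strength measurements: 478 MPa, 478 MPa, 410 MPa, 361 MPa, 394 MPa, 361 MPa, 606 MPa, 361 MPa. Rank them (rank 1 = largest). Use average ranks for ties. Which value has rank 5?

Sorted (descending): 606, 478, 478, 410, 394, 361, 361, 361
The 2 values of 478 occupy positions 2–3 → average rank (2+3)/2 = 2.5.
The 3 values of 361 occupy positions 6–8 → average rank 7.
Rank 5 → value 394.

394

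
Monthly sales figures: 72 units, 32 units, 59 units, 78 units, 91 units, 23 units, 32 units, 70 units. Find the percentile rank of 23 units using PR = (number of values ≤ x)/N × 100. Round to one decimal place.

N = 8.
Strictly below 23: 0. Equal to 23: 1.
PR = 1/8 × 100 = 12.5

12.5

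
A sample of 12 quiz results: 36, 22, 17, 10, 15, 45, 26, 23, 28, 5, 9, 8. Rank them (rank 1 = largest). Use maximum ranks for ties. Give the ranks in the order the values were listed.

2, 6, 7, 9, 8, 1, 4, 5, 3, 12, 10, 11

Sorted (descending): 45, 36, 28, 26, 23, 22, 17, 15, 10, 9, 8, 5
No ties — each value takes its position as its rank.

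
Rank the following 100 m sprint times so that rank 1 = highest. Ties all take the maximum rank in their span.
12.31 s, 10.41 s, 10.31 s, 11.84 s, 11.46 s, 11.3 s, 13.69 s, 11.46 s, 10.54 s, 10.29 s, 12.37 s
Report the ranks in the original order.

Sorted (descending): 13.69, 12.37, 12.31, 11.84, 11.46, 11.46, 11.3, 10.54, 10.41, 10.31, 10.29
The 2 values of 11.46 occupy positions 5–6 → each gets rank 6.

3, 9, 10, 4, 6, 7, 1, 6, 8, 11, 2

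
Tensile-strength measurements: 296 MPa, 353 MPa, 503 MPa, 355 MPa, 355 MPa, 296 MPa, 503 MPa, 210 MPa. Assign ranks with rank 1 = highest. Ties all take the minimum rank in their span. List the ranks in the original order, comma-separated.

Sorted (descending): 503, 503, 355, 355, 353, 296, 296, 210
The 2 values of 503 occupy positions 1–2 → each gets rank 1.
The 2 values of 355 occupy positions 3–4 → each gets rank 3.
The 2 values of 296 occupy positions 6–7 → each gets rank 6.

6, 5, 1, 3, 3, 6, 1, 8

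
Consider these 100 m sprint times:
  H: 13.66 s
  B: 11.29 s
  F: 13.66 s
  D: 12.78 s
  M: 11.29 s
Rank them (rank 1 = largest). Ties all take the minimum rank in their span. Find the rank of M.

4

Sorted (descending): 13.66, 13.66, 12.78, 11.29, 11.29
The 2 values of 13.66 occupy positions 1–2 → each gets rank 1.
The 2 values of 11.29 occupy positions 4–5 → each gets rank 4.
M has value 11.29 s → rank 4.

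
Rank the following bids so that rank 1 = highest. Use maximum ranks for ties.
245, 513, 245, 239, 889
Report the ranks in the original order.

4, 2, 4, 5, 1

Sorted (descending): 889, 513, 245, 245, 239
The 2 values of 245 occupy positions 3–4 → each gets rank 4.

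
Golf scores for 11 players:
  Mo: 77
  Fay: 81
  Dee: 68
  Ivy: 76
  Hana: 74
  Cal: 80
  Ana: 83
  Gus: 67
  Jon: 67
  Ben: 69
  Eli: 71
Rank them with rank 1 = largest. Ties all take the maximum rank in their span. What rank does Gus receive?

Sorted (descending): 83, 81, 80, 77, 76, 74, 71, 69, 68, 67, 67
The 2 values of 67 occupy positions 10–11 → each gets rank 11.
Gus has value 67 → rank 11.

11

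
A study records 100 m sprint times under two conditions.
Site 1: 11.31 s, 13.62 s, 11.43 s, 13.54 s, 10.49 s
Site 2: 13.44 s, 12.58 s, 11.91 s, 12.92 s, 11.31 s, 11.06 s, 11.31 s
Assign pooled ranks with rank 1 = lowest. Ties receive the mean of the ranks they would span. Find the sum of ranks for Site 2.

44

Sorted (ascending): 10.49, 11.06, 11.31, 11.31, 11.31, 11.43, 11.91, 12.58, 12.92, 13.44, 13.54, 13.62
The 3 values of 11.31 occupy positions 3–5 → average rank 4.
Site 2 values → pooled ranks: 13.44→10, 12.58→8, 11.91→7, 12.92→9, 11.31→4, 11.06→2, 11.31→4
Rank sum = 10 + 8 + 7 + 9 + 4 + 2 + 4 = 44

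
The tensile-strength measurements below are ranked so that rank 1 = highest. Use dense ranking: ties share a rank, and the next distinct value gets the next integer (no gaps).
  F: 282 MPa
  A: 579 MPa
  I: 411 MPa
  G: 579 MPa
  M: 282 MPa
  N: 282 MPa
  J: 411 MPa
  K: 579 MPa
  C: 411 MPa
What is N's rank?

Sorted (descending): 579, 579, 579, 411, 411, 411, 282, 282, 282
The 3 values of 579 share dense rank 1.
The 3 values of 411 share dense rank 2.
The 3 values of 282 share dense rank 3.
N has value 282 MPa → rank 3.

3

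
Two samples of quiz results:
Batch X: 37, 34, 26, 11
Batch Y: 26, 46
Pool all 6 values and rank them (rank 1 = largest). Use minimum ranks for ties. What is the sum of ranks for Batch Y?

Sorted (descending): 46, 37, 34, 26, 26, 11
The 2 values of 26 occupy positions 4–5 → each gets rank 4.
Batch Y values → pooled ranks: 26→4, 46→1
Rank sum = 4 + 1 = 5

5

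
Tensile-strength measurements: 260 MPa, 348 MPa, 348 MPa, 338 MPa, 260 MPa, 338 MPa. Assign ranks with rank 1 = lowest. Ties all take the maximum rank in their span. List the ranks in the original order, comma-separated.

2, 6, 6, 4, 2, 4

Sorted (ascending): 260, 260, 338, 338, 348, 348
The 2 values of 260 occupy positions 1–2 → each gets rank 2.
The 2 values of 338 occupy positions 3–4 → each gets rank 4.
The 2 values of 348 occupy positions 5–6 → each gets rank 6.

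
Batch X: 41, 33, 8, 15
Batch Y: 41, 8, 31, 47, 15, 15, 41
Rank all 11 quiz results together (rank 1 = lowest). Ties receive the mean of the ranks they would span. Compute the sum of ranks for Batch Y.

Sorted (ascending): 8, 8, 15, 15, 15, 31, 33, 41, 41, 41, 47
The 2 values of 8 occupy positions 1–2 → average rank (1+2)/2 = 1.5.
The 3 values of 15 occupy positions 3–5 → average rank 4.
The 3 values of 41 occupy positions 8–10 → average rank 9.
Batch Y values → pooled ranks: 41→9, 8→1.5, 31→6, 47→11, 15→4, 15→4, 41→9
Rank sum = 9 + 1.5 + 6 + 11 + 4 + 4 + 9 = 44.5

44.5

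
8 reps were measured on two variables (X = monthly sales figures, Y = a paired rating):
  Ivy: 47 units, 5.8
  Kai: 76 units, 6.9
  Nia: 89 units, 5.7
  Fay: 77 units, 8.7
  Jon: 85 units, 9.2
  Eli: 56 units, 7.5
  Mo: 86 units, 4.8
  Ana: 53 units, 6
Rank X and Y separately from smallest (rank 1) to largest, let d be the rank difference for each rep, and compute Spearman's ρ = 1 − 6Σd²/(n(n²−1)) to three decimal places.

-0.167

Ranks of variable 1: 1, 4, 8, 5, 6, 3, 7, 2
Ranks of variable 2: 3, 5, 2, 7, 8, 6, 1, 4
d = r₁ − r₂: -2, -1, 6, -2, -2, -3, 6, -2
d²: 4, 1, 36, 4, 4, 9, 36, 4; Σd² = 98
ρ = 1 − 6·98/(8·63) = 1 − 588/504 = -0.167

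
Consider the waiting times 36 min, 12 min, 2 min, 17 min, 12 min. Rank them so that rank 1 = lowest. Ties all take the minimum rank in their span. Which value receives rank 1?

2

Sorted (ascending): 2, 12, 12, 17, 36
The 2 values of 12 occupy positions 2–3 → each gets rank 2.
Rank 1 → value 2.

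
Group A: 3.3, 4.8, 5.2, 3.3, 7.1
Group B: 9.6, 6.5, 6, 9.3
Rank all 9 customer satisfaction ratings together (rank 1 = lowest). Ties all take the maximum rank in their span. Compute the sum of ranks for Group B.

28

Sorted (ascending): 3.3, 3.3, 4.8, 5.2, 6, 6.5, 7.1, 9.3, 9.6
The 2 values of 3.3 occupy positions 1–2 → each gets rank 2.
Group B values → pooled ranks: 9.6→9, 6.5→6, 6→5, 9.3→8
Rank sum = 9 + 6 + 5 + 8 = 28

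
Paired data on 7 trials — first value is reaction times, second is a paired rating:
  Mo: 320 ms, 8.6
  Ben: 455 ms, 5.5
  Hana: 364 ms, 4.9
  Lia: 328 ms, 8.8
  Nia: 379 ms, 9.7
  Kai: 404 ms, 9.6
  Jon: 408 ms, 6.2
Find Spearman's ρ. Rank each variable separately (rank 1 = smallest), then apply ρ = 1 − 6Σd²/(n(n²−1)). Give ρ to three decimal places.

-0.179

Ranks of variable 1: 1, 7, 3, 2, 4, 5, 6
Ranks of variable 2: 4, 2, 1, 5, 7, 6, 3
d = r₁ − r₂: -3, 5, 2, -3, -3, -1, 3
d²: 9, 25, 4, 9, 9, 1, 9; Σd² = 66
ρ = 1 − 6·66/(7·48) = 1 − 396/336 = -0.179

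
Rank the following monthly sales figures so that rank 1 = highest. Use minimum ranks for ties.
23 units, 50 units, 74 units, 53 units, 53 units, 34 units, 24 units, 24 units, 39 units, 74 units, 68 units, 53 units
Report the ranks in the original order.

12, 7, 1, 4, 4, 9, 10, 10, 8, 1, 3, 4

Sorted (descending): 74, 74, 68, 53, 53, 53, 50, 39, 34, 24, 24, 23
The 2 values of 74 occupy positions 1–2 → each gets rank 1.
The 3 values of 53 occupy positions 4–6 → each gets rank 4.
The 2 values of 24 occupy positions 10–11 → each gets rank 10.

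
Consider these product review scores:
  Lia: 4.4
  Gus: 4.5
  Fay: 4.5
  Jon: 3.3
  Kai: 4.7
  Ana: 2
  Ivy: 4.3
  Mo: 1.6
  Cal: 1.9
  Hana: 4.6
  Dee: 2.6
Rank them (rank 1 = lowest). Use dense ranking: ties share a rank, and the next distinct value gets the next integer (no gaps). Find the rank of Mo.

Sorted (ascending): 1.6, 1.9, 2, 2.6, 3.3, 4.3, 4.4, 4.5, 4.5, 4.6, 4.7
The 2 values of 4.5 share dense rank 8.
Remaining distinct values take the next consecutive integers.
Mo has value 1.6 → rank 1.

1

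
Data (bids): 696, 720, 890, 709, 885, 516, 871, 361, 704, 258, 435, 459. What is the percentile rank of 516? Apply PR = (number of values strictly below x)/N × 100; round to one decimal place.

N = 12.
Strictly below 516: 4. Equal to 516: 1.
PR = 4/12 × 100 = 33.3

33.3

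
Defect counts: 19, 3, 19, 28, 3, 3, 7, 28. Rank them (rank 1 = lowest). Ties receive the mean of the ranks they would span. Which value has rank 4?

Sorted (ascending): 3, 3, 3, 7, 19, 19, 28, 28
The 3 values of 3 occupy positions 1–3 → average rank 2.
The 2 values of 19 occupy positions 5–6 → average rank (5+6)/2 = 5.5.
The 2 values of 28 occupy positions 7–8 → average rank (7+8)/2 = 7.5.
Rank 4 → value 7.

7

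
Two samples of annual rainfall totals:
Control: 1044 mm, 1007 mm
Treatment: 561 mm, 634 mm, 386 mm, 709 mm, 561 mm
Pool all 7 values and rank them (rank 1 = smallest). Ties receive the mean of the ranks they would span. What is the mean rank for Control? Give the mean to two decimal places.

Sorted (ascending): 386, 561, 561, 634, 709, 1007, 1044
The 2 values of 561 occupy positions 2–3 → average rank (2+3)/2 = 2.5.
Control values → pooled ranks: 1044→7, 1007→6
Mean rank = (7 + 6) / 2 = 6.50

6.50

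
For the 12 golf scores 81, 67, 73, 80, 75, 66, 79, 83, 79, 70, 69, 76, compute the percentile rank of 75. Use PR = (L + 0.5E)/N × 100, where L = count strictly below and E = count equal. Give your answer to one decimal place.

N = 12.
Strictly below 75: 5. Equal to 75: 1.
PR = (5 + 0.5·1)/12 × 100 = 45.8

45.8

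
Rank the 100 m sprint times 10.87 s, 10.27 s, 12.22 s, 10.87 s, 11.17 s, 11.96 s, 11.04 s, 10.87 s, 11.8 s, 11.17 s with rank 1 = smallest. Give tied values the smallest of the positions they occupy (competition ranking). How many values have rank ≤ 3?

4

Sorted (ascending): 10.27, 10.87, 10.87, 10.87, 11.04, 11.17, 11.17, 11.8, 11.96, 12.22
The 3 values of 10.87 occupy positions 2–4 → each gets rank 2.
The 2 values of 11.17 occupy positions 6–7 → each gets rank 6.
Ranks ≤ 3: {1, 2, 2, 2} → 4 values.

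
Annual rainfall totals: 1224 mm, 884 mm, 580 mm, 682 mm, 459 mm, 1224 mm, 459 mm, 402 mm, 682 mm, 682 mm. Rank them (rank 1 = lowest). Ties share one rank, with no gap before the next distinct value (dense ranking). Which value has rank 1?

402

Sorted (ascending): 402, 459, 459, 580, 682, 682, 682, 884, 1224, 1224
The 2 values of 459 share dense rank 2.
The 3 values of 682 share dense rank 4.
The 2 values of 1224 share dense rank 6.
Remaining distinct values take the next consecutive integers.
Rank 1 → value 402.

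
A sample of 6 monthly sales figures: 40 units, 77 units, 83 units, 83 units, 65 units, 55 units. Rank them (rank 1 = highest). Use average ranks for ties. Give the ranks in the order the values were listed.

6, 3, 1.5, 1.5, 4, 5

Sorted (descending): 83, 83, 77, 65, 55, 40
The 2 values of 83 occupy positions 1–2 → average rank (1+2)/2 = 1.5.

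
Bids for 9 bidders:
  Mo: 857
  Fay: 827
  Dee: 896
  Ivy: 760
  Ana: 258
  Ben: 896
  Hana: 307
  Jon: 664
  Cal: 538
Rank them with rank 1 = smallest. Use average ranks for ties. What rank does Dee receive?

Sorted (ascending): 258, 307, 538, 664, 760, 827, 857, 896, 896
The 2 values of 896 occupy positions 8–9 → average rank (8+9)/2 = 8.5.
Dee has value 896 → rank 8.5.

8.5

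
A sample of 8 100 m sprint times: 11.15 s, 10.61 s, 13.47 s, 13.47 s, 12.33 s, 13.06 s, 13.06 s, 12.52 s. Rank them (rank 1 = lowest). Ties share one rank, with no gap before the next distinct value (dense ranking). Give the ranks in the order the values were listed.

Sorted (ascending): 10.61, 11.15, 12.33, 12.52, 13.06, 13.06, 13.47, 13.47
The 2 values of 13.06 share dense rank 5.
The 2 values of 13.47 share dense rank 6.
Remaining distinct values take the next consecutive integers.

2, 1, 6, 6, 3, 5, 5, 4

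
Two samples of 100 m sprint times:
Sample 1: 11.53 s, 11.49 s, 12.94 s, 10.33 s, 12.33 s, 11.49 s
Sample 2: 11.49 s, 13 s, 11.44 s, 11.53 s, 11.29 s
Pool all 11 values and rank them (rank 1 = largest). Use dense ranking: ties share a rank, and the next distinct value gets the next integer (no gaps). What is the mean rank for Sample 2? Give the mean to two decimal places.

Sorted (descending): 13, 12.94, 12.33, 11.53, 11.53, 11.49, 11.49, 11.49, 11.44, 11.29, 10.33
The 2 values of 11.53 share dense rank 4.
The 3 values of 11.49 share dense rank 5.
Remaining distinct values take the next consecutive integers.
Sample 2 values → pooled ranks: 11.49→5, 13→1, 11.44→6, 11.53→4, 11.29→7
Mean rank = (5 + 1 + 6 + 4 + 7) / 5 = 4.60

4.60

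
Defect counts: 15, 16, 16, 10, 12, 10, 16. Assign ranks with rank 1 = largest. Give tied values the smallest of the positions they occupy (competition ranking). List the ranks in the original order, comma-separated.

4, 1, 1, 6, 5, 6, 1

Sorted (descending): 16, 16, 16, 15, 12, 10, 10
The 3 values of 16 occupy positions 1–3 → each gets rank 1.
The 2 values of 10 occupy positions 6–7 → each gets rank 6.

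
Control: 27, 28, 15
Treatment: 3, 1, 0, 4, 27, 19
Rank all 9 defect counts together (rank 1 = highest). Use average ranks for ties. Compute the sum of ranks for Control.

Sorted (descending): 28, 27, 27, 19, 15, 4, 3, 1, 0
The 2 values of 27 occupy positions 2–3 → average rank (2+3)/2 = 2.5.
Control values → pooled ranks: 27→2.5, 28→1, 15→5
Rank sum = 2.5 + 1 + 5 = 8.5

8.5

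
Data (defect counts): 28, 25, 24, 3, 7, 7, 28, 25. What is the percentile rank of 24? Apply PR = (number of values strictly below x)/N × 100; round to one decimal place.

37.5

N = 8.
Strictly below 24: 3. Equal to 24: 1.
PR = 3/8 × 100 = 37.5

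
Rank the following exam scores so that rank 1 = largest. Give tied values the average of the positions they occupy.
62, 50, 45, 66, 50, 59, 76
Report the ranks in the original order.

Sorted (descending): 76, 66, 62, 59, 50, 50, 45
The 2 values of 50 occupy positions 5–6 → average rank (5+6)/2 = 5.5.

3, 5.5, 7, 2, 5.5, 4, 1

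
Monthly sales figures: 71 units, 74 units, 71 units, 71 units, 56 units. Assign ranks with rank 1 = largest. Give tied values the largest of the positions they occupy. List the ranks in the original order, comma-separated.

4, 1, 4, 4, 5

Sorted (descending): 74, 71, 71, 71, 56
The 3 values of 71 occupy positions 2–4 → each gets rank 4.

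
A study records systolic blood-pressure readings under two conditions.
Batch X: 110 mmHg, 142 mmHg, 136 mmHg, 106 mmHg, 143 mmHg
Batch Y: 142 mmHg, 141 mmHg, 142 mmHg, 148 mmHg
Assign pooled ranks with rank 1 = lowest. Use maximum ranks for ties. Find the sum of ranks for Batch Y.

27

Sorted (ascending): 106, 110, 136, 141, 142, 142, 142, 143, 148
The 3 values of 142 occupy positions 5–7 → each gets rank 7.
Batch Y values → pooled ranks: 142→7, 141→4, 142→7, 148→9
Rank sum = 7 + 4 + 7 + 9 = 27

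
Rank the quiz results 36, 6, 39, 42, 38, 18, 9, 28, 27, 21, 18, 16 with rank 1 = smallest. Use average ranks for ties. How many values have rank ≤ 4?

Sorted (ascending): 6, 9, 16, 18, 18, 21, 27, 28, 36, 38, 39, 42
The 2 values of 18 occupy positions 4–5 → average rank (4+5)/2 = 4.5.
Ranks ≤ 4: {1, 2, 3} → 3 values.

3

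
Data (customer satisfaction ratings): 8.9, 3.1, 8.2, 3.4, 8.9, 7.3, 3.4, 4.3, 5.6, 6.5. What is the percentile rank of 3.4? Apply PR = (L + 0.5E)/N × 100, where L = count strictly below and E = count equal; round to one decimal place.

20.0

N = 10.
Strictly below 3.4: 1. Equal to 3.4: 2.
PR = (1 + 0.5·2)/10 × 100 = 20.0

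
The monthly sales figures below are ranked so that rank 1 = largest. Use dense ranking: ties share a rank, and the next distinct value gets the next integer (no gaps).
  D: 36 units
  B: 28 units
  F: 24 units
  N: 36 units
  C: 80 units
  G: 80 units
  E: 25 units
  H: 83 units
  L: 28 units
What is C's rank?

2

Sorted (descending): 83, 80, 80, 36, 36, 28, 28, 25, 24
The 2 values of 80 share dense rank 2.
The 2 values of 36 share dense rank 3.
The 2 values of 28 share dense rank 4.
Remaining distinct values take the next consecutive integers.
C has value 80 units → rank 2.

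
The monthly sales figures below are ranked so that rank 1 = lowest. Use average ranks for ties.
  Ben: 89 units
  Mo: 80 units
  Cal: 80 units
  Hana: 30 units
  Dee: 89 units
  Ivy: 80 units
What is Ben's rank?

5.5

Sorted (ascending): 30, 80, 80, 80, 89, 89
The 3 values of 80 occupy positions 2–4 → average rank 3.
The 2 values of 89 occupy positions 5–6 → average rank (5+6)/2 = 5.5.
Ben has value 89 units → rank 5.5.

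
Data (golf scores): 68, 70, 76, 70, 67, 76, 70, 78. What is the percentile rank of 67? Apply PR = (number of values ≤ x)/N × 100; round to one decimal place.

N = 8.
Strictly below 67: 0. Equal to 67: 1.
PR = 1/8 × 100 = 12.5

12.5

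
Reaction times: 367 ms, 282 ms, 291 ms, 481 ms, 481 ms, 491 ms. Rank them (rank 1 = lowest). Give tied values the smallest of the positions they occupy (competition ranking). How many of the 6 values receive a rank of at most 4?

5

Sorted (ascending): 282, 291, 367, 481, 481, 491
The 2 values of 481 occupy positions 4–5 → each gets rank 4.
Ranks ≤ 4: {1, 2, 3, 4, 4} → 5 values.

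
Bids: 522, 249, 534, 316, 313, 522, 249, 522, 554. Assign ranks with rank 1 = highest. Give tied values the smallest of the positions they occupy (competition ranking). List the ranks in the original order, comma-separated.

Sorted (descending): 554, 534, 522, 522, 522, 316, 313, 249, 249
The 3 values of 522 occupy positions 3–5 → each gets rank 3.
The 2 values of 249 occupy positions 8–9 → each gets rank 8.

3, 8, 2, 6, 7, 3, 8, 3, 1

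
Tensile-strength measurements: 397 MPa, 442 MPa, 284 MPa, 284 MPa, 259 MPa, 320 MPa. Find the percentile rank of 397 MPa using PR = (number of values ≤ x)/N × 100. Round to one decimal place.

83.3

N = 6.
Strictly below 397: 4. Equal to 397: 1.
PR = 5/6 × 100 = 83.3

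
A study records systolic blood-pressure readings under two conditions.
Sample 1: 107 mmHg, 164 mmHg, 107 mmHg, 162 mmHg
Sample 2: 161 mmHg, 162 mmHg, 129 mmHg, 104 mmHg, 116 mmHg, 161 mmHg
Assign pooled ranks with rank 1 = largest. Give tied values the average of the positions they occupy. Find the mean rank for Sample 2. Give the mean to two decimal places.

5.75

Sorted (descending): 164, 162, 162, 161, 161, 129, 116, 107, 107, 104
The 2 values of 162 occupy positions 2–3 → average rank (2+3)/2 = 2.5.
The 2 values of 161 occupy positions 4–5 → average rank (4+5)/2 = 4.5.
The 2 values of 107 occupy positions 8–9 → average rank (8+9)/2 = 8.5.
Sample 2 values → pooled ranks: 161→4.5, 162→2.5, 129→6, 104→10, 116→7, 161→4.5
Mean rank = (4.5 + 2.5 + 6 + 10 + 7 + 4.5) / 6 = 5.75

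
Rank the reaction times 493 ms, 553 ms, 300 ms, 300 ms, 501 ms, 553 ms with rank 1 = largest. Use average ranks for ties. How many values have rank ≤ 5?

Sorted (descending): 553, 553, 501, 493, 300, 300
The 2 values of 553 occupy positions 1–2 → average rank (1+2)/2 = 1.5.
The 2 values of 300 occupy positions 5–6 → average rank (5+6)/2 = 5.5.
Ranks ≤ 5: {1.5, 1.5, 3, 4} → 4 values.

4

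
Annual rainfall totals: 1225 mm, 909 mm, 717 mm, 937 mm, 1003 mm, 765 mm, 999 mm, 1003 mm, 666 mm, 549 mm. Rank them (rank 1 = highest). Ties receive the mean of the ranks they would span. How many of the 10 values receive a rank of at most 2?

1

Sorted (descending): 1225, 1003, 1003, 999, 937, 909, 765, 717, 666, 549
The 2 values of 1003 occupy positions 2–3 → average rank (2+3)/2 = 2.5.
Ranks ≤ 2: {1} → 1 value.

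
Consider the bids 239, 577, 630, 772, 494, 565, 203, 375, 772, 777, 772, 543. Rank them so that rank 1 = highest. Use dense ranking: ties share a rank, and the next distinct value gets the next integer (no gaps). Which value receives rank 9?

239

Sorted (descending): 777, 772, 772, 772, 630, 577, 565, 543, 494, 375, 239, 203
The 3 values of 772 share dense rank 2.
Remaining distinct values take the next consecutive integers.
Rank 9 → value 239.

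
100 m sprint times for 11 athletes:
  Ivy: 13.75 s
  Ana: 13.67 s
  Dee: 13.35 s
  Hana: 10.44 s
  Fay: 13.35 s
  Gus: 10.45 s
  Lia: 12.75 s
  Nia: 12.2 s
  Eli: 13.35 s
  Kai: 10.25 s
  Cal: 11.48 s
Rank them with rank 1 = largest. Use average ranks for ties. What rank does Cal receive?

Sorted (descending): 13.75, 13.67, 13.35, 13.35, 13.35, 12.75, 12.2, 11.48, 10.45, 10.44, 10.25
The 3 values of 13.35 occupy positions 3–5 → average rank 4.
Cal has value 11.48 s → rank 8.

8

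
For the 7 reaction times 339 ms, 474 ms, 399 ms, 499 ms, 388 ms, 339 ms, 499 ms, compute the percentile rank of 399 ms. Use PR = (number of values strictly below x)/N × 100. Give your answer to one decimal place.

N = 7.
Strictly below 399: 3. Equal to 399: 1.
PR = 3/7 × 100 = 42.9

42.9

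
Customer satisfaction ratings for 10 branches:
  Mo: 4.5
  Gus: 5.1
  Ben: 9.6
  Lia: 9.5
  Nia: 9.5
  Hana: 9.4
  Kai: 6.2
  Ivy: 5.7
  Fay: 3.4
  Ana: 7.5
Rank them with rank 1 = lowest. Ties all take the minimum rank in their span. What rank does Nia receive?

Sorted (ascending): 3.4, 4.5, 5.1, 5.7, 6.2, 7.5, 9.4, 9.5, 9.5, 9.6
The 2 values of 9.5 occupy positions 8–9 → each gets rank 8.
Nia has value 9.5 → rank 8.

8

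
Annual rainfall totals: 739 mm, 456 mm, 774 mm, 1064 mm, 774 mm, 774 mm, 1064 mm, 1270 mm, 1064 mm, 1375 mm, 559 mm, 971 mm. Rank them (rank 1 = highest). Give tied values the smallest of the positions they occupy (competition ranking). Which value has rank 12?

456

Sorted (descending): 1375, 1270, 1064, 1064, 1064, 971, 774, 774, 774, 739, 559, 456
The 3 values of 1064 occupy positions 3–5 → each gets rank 3.
The 3 values of 774 occupy positions 7–9 → each gets rank 7.
Rank 12 → value 456.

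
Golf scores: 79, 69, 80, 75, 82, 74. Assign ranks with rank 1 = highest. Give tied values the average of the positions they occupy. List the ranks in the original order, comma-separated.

Sorted (descending): 82, 80, 79, 75, 74, 69
No ties — each value takes its position as its rank.

3, 6, 2, 4, 1, 5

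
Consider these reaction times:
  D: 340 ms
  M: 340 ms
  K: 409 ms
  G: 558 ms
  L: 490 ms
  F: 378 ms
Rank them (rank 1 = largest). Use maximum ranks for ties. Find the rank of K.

3

Sorted (descending): 558, 490, 409, 378, 340, 340
The 2 values of 340 occupy positions 5–6 → each gets rank 6.
K has value 409 ms → rank 3.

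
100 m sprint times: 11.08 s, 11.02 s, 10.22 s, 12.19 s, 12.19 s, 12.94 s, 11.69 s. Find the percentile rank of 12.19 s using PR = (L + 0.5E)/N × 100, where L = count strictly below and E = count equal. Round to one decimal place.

71.4

N = 7.
Strictly below 12.19: 4. Equal to 12.19: 2.
PR = (4 + 0.5·2)/7 × 100 = 71.4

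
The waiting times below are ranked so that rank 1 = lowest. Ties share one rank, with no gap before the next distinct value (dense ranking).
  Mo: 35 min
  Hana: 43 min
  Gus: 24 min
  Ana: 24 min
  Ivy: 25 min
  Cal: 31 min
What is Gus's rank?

Sorted (ascending): 24, 24, 25, 31, 35, 43
The 2 values of 24 share dense rank 1.
Remaining distinct values take the next consecutive integers.
Gus has value 24 min → rank 1.

1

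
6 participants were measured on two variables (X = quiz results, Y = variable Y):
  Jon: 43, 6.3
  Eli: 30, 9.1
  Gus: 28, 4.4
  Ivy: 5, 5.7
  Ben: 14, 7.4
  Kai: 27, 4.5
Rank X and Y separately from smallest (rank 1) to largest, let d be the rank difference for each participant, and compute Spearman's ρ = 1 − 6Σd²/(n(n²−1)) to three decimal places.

Ranks of variable 1: 6, 5, 4, 1, 2, 3
Ranks of variable 2: 4, 6, 1, 3, 5, 2
d = r₁ − r₂: 2, -1, 3, -2, -3, 1
d²: 4, 1, 9, 4, 9, 1; Σd² = 28
ρ = 1 − 6·28/(6·35) = 1 − 168/210 = 0.200

0.200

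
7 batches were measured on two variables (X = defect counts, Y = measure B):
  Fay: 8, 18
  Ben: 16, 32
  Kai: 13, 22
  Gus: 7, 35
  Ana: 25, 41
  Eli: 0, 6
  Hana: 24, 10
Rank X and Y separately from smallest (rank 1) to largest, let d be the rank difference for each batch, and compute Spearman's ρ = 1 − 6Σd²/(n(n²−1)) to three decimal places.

0.429

Ranks of variable 1: 3, 5, 4, 2, 7, 1, 6
Ranks of variable 2: 3, 5, 4, 6, 7, 1, 2
d = r₁ − r₂: 0, 0, 0, -4, 0, 0, 4
d²: 0, 0, 0, 16, 0, 0, 16; Σd² = 32
ρ = 1 − 6·32/(7·48) = 1 − 192/336 = 0.429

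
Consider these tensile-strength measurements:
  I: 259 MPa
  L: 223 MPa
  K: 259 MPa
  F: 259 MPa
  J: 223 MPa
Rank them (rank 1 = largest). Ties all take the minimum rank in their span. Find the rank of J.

4

Sorted (descending): 259, 259, 259, 223, 223
The 3 values of 259 occupy positions 1–3 → each gets rank 1.
The 2 values of 223 occupy positions 4–5 → each gets rank 4.
J has value 223 MPa → rank 4.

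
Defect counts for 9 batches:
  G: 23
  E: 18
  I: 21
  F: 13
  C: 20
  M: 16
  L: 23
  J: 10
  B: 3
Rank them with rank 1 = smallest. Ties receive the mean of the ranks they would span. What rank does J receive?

Sorted (ascending): 3, 10, 13, 16, 18, 20, 21, 23, 23
The 2 values of 23 occupy positions 8–9 → average rank (8+9)/2 = 8.5.
J has value 10 → rank 2.

2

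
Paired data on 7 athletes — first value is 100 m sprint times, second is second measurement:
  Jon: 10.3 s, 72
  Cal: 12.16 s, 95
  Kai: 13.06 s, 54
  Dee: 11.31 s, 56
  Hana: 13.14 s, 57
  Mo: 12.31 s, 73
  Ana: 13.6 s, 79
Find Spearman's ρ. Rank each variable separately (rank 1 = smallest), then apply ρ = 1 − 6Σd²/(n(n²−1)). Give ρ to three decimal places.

Ranks of variable 1: 1, 3, 5, 2, 6, 4, 7
Ranks of variable 2: 4, 7, 1, 2, 3, 5, 6
d = r₁ − r₂: -3, -4, 4, 0, 3, -1, 1
d²: 9, 16, 16, 0, 9, 1, 1; Σd² = 52
ρ = 1 − 6·52/(7·48) = 1 − 312/336 = 0.071

0.071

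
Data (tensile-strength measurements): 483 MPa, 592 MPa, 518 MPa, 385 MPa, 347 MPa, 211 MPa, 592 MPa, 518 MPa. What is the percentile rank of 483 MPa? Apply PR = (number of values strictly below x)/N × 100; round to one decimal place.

37.5

N = 8.
Strictly below 483: 3. Equal to 483: 1.
PR = 3/8 × 100 = 37.5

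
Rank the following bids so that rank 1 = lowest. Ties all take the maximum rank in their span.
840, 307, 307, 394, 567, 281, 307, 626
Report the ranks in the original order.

8, 4, 4, 5, 6, 1, 4, 7

Sorted (ascending): 281, 307, 307, 307, 394, 567, 626, 840
The 3 values of 307 occupy positions 2–4 → each gets rank 4.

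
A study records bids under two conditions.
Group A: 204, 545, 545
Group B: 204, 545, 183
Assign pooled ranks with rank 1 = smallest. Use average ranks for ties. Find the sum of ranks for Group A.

12.5

Sorted (ascending): 183, 204, 204, 545, 545, 545
The 2 values of 204 occupy positions 2–3 → average rank (2+3)/2 = 2.5.
The 3 values of 545 occupy positions 4–6 → average rank 5.
Group A values → pooled ranks: 204→2.5, 545→5, 545→5
Rank sum = 2.5 + 5 + 5 = 12.5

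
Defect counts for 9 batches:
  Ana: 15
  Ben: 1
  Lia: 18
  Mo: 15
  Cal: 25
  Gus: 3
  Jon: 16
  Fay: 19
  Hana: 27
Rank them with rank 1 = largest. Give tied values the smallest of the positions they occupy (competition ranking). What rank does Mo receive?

6

Sorted (descending): 27, 25, 19, 18, 16, 15, 15, 3, 1
The 2 values of 15 occupy positions 6–7 → each gets rank 6.
Mo has value 15 → rank 6.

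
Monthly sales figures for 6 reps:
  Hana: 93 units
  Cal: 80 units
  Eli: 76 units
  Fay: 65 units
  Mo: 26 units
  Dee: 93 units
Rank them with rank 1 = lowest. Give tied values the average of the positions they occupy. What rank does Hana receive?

5.5

Sorted (ascending): 26, 65, 76, 80, 93, 93
The 2 values of 93 occupy positions 5–6 → average rank (5+6)/2 = 5.5.
Hana has value 93 units → rank 5.5.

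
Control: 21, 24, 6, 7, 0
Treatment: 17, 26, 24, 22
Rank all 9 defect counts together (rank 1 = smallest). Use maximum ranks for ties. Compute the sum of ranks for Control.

Sorted (ascending): 0, 6, 7, 17, 21, 22, 24, 24, 26
The 2 values of 24 occupy positions 7–8 → each gets rank 8.
Control values → pooled ranks: 21→5, 24→8, 6→2, 7→3, 0→1
Rank sum = 5 + 8 + 2 + 3 + 1 = 19

19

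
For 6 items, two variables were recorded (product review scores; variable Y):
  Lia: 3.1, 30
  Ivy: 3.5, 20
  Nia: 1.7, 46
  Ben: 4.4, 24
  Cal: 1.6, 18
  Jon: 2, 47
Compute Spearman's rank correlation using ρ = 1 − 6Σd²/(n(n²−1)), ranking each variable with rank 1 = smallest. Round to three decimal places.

Ranks of variable 1: 4, 5, 2, 6, 1, 3
Ranks of variable 2: 4, 2, 5, 3, 1, 6
d = r₁ − r₂: 0, 3, -3, 3, 0, -3
d²: 0, 9, 9, 9, 0, 9; Σd² = 36
ρ = 1 − 6·36/(6·35) = 1 − 216/210 = -0.029

-0.029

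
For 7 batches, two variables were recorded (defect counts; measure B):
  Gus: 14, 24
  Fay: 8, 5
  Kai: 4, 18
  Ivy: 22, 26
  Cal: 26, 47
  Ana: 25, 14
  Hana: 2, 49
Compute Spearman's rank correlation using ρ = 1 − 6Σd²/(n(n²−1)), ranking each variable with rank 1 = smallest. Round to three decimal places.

Ranks of variable 1: 4, 3, 2, 5, 7, 6, 1
Ranks of variable 2: 4, 1, 3, 5, 6, 2, 7
d = r₁ − r₂: 0, 2, -1, 0, 1, 4, -6
d²: 0, 4, 1, 0, 1, 16, 36; Σd² = 58
ρ = 1 − 6·58/(7·48) = 1 − 348/336 = -0.036

-0.036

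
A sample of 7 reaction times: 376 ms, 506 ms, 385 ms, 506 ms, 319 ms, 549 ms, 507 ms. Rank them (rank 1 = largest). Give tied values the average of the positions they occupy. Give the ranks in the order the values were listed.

6, 3.5, 5, 3.5, 7, 1, 2

Sorted (descending): 549, 507, 506, 506, 385, 376, 319
The 2 values of 506 occupy positions 3–4 → average rank (3+4)/2 = 3.5.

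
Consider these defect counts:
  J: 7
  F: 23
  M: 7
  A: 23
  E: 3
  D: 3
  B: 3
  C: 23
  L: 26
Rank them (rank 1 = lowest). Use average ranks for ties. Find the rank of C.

Sorted (ascending): 3, 3, 3, 7, 7, 23, 23, 23, 26
The 3 values of 3 occupy positions 1–3 → average rank 2.
The 2 values of 7 occupy positions 4–5 → average rank (4+5)/2 = 4.5.
The 3 values of 23 occupy positions 6–8 → average rank 7.
C has value 23 → rank 7.

7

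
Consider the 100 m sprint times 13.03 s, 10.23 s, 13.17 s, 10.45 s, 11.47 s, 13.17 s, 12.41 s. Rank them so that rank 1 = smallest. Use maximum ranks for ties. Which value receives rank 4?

12.41

Sorted (ascending): 10.23, 10.45, 11.47, 12.41, 13.03, 13.17, 13.17
The 2 values of 13.17 occupy positions 6–7 → each gets rank 7.
Rank 4 → value 12.41.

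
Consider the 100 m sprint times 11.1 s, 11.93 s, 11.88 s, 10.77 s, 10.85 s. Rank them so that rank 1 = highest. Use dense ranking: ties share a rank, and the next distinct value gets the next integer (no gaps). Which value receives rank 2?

11.88

Sorted (descending): 11.93, 11.88, 11.1, 10.85, 10.77
No ties — each value takes its position as its rank.
Rank 2 → value 11.88.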